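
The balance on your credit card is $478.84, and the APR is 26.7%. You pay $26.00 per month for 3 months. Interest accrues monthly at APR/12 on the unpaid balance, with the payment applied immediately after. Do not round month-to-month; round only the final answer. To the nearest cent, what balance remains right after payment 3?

$431.77

Monthly rate r = 26.7%/12 = 2.225% = 0.02225.
Each month: B ← B·(1+r) − $26.00.
Month 1: interest $10.65; balance after payment $463.49.
Month 2: interest $10.31; balance after payment $447.81.
Month 3: interest $9.96; balance after payment $431.77.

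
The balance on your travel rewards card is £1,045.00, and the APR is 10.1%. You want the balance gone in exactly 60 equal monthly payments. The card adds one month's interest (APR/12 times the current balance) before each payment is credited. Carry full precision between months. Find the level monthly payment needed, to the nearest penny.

Monthly rate r = 10.1%/12 = 0.841667% = 0.00841667.
Level-payment amortization: P = B₀·r / (1 − (1+r)^(−n)) = 1045.00·0.00841667 / (1 − 1.00842^(−60)).
Denominator 1 − (1+r)^(−60) = 0.395217652.
P = 8.79542 / 0.395217652 ≈ 22.25.

£22.25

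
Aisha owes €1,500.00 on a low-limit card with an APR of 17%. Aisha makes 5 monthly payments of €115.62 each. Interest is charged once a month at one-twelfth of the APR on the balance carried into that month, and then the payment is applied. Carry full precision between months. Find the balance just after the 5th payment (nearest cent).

Monthly rate r = 17%/12 = 1.41667% = 0.0141667.
Each month: B ← B·(1+r) − €115.62.
Month 1: interest €21.25; balance after payment €1,405.63.
Month 2: interest €19.91; balance after payment €1,309.92.
Month 3: interest €18.56; balance after payment €1,212.86.
Month 4: interest €17.18; balance after payment €1,114.42.
Month 5: interest €15.79; balance after payment €1,014.59.

€1,014.59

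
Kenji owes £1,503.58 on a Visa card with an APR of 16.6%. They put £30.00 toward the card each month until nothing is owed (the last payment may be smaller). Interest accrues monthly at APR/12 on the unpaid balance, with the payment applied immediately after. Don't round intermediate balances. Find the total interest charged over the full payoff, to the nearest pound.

Monthly rate r = 16.6%/12 = 1.38333% = 0.0138333.
Payoff takes n = ⌈−ln(1 − rB₀/P)/ln(1+r)⌉ = ⌈86.031⌉ = 87 payments; the last is £0.94.
Total paid = 86·£30.00 + £0.94 = £2,580.94.
Total interest = total paid − principal = £2,580.94 − £1,503.58 = £1,077.36.

£1,077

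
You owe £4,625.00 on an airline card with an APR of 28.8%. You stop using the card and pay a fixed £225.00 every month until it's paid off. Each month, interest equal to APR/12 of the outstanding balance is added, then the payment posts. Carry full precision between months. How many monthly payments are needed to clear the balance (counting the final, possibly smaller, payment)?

Monthly rate r = 28.8%/12 = 2.4% = 0.024.
Recurrence: B ← B·(1+r) − £225.00.
Month 1: interest £111.00; balance after payment £4,511.00.
Month 2: interest £108.26; balance after payment £4,394.26.
Closed form: n = −ln(1 − rB₀/P)/ln(1+r) = −ln(0.50667)/ln(1.024) ≈ 28.668, so the balance reaches zero during payment 29.

29 payments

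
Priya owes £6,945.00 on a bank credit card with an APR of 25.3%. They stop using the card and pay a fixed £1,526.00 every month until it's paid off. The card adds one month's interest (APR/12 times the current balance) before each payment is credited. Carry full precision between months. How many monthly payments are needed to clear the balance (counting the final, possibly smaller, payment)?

5 months

Monthly rate r = 25.3%/12 = 2.10833% = 0.0210833.
Recurrence: B ← B·(1+r) − £1,526.00.
Month 1: interest £146.42; balance after payment £5,565.42.
Month 2: interest £117.34; balance after payment £4,156.76.
Month 3: interest £87.64; balance after payment £2,718.40.
Month 4: interest £57.31; balance after payment £1,249.71.
Month 5: interest £26.35; balance after payment £0.00.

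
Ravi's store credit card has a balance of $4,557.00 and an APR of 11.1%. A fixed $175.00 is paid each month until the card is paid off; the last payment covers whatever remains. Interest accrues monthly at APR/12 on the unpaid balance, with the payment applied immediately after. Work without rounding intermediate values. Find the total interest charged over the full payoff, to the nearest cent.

Monthly rate r = 11.1%/12 = 0.925% = 0.00925.
Payoff takes n = ⌈−ln(1 − rB₀/P)/ln(1+r)⌉ = ⌈29.930⌉ = 30 payments; the last is $162.85.
Total paid = 29·$175.00 + $162.85 = $5,237.85.
Total interest = total paid − principal = $5,237.85 − $4,557.00 = $680.85.

$680.85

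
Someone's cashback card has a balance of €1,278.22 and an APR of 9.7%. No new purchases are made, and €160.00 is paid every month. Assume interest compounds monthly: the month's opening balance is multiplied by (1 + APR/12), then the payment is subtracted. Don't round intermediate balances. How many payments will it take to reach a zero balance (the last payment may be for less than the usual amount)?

9 payments

Monthly rate r = 9.7%/12 = 0.808333% = 0.00808333.
Recurrence: B ← B·(1+r) − €160.00.
Month 1: interest €10.33; balance after payment €1,128.55.
Month 2: interest €9.12; balance after payment €977.67.
Closed form: n = −ln(1 − rB₀/P)/ln(1+r) = −ln(0.93542)/ln(1.00808) ≈ 8.292, so the balance reaches zero during payment 9.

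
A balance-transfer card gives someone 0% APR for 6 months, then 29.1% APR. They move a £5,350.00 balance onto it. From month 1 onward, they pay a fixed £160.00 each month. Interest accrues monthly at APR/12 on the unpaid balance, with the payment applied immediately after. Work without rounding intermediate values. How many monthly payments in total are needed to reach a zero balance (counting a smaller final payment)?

Promo months 1–6 at r₀ = 0%/12 = 0; months 7+ at r₁ = 29.1%/12 = 0.02425.
After month 6 (no interest yet): B = £5,350.00 − 6·£160.00 = £4,390.00.
Then at r₁ with £160.00/mo: n₂ = −ln(1 − r₁·B/P)/ln(1+r₁) ≈ 45.69 → 46 more payments.

52 months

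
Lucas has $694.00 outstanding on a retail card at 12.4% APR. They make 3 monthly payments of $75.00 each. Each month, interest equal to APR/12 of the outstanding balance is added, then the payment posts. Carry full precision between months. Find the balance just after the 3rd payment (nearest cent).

$488.40

Monthly rate r = 12.4%/12 = 1.03333% = 0.0103333.
Each month: B ← B·(1+r) − $75.00.
Month 1: interest $7.17; balance after payment $626.17.
Month 2: interest $6.47; balance after payment $557.64.
Month 3: interest $5.76; balance after payment $488.40.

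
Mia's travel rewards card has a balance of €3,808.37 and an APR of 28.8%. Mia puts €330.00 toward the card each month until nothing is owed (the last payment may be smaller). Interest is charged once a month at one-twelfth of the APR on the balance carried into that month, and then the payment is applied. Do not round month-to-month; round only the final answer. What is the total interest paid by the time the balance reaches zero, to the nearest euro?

Monthly rate r = 28.8%/12 = 2.4% = 0.024.
Payoff takes n = ⌈−ln(1 − rB₀/P)/ln(1+r)⌉ = ⌈13.674⌉ = 14 payments; the last is €223.39.
Total paid = 13·€330.00 + €223.39 = €4,513.39.
Total interest = total paid − principal = €4,513.39 − €3,808.37 = €705.02.

€705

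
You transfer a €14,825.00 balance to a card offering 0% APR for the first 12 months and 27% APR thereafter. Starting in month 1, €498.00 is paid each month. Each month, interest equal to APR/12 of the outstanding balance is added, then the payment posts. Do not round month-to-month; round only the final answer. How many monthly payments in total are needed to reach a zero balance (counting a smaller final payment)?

35 payments

Promo months 1–12 at r₀ = 0%/12 = 0; months 13+ at r₁ = 27%/12 = 0.0225.
After month 12 (no interest yet): B = €14,825.00 − 12·€498.00 = €8,849.00.
Then at r₁ with €498.00/mo: n₂ = −ln(1 − r₁·B/P)/ln(1+r₁) ≈ 22.94 → 23 more payments.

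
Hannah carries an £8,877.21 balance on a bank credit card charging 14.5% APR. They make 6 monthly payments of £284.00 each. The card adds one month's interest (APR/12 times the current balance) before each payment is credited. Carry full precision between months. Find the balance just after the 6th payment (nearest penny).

£7,784.25

Monthly rate r = 14.5%/12 = 1.20833% = 0.0120833.
Each month: B ← B·(1+r) − £284.00.
Month 1: interest £107.27; balance after payment £8,700.48.
Month 2: interest £105.13; balance after payment £8,521.61.
Month 3: interest £102.97; balance after payment £8,340.58.
Month 4: interest £100.78; balance after payment £8,157.36.
Month 5: interest £98.57; balance after payment £7,971.93.
Month 6: interest £96.33; balance after payment £7,784.25.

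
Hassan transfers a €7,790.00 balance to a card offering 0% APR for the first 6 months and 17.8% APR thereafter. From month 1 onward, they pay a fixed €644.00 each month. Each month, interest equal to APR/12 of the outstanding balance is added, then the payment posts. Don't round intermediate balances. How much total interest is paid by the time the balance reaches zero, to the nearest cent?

€220.61

Promo months 1–6 at r₀ = 0%/12 = 0; months 7+ at r₁ = 17.8%/12 = 0.0148333.
After month 6 (no interest yet): B = €7,790.00 − 6·€644.00 = €3,926.00.
Then at r₁ with €644.00/mo: n₂ = −ln(1 − r₁·B/P)/ln(1+r₁) ≈ 6.44 → 7 more payments.
Total paid = 12·€644.00 + €282.61 = €8,010.61; interest = €8,010.61 − €7,790.00 = €220.61.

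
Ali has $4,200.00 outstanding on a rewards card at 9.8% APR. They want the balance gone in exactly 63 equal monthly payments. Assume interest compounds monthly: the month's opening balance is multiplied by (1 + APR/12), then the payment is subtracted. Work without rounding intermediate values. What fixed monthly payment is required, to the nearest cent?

$85.55

Monthly rate r = 9.8%/12 = 0.816667% = 0.00816667.
Level-payment amortization: P = B₀·r / (1 − (1+r)^(−n)) = 4200.00·0.00816667 / (1 − 1.00817^(−63)).
Denominator 1 − (1+r)^(−63) = 0.400950169.
P = 34.3 / 0.400950169 ≈ 85.55.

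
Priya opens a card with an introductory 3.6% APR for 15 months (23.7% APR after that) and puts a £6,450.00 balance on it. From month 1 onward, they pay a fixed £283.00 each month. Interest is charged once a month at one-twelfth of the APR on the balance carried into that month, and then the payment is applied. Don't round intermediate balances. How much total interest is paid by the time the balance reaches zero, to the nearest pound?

Promo months 1–15 at r₀ = 3.6%/12 = 0.003; months 16+ at r₁ = 23.7%/12 = 0.01975.
After month 15: iterate B ← B·(1+r₀) − £283.00 for 15 months → £2,411.11.
Then at r₁ with £283.00/mo: n₂ = −ln(1 − r₁·B/P)/ln(1+r₁) ≈ 9.42 → 10 more payments.
Total paid = 24·£283.00 + £119.70 = £6,911.70; interest = £6,911.70 − £6,450.00 = £461.70.

£462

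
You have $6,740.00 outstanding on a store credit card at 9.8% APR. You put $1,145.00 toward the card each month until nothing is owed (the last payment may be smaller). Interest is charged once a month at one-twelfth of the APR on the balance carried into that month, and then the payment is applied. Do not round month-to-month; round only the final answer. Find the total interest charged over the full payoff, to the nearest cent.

$195.81

Monthly rate r = 9.8%/12 = 0.816667% = 0.00816667.
Payoff takes n = ⌈−ln(1 − rB₀/P)/ln(1+r)⌉ = ⌈6.057⌉ = 7 payments; the last is $65.81.
Total paid = 6·$1,145.00 + $65.81 = $6,935.81.
Total interest = total paid − principal = $6,935.81 − $6,740.00 = $195.81.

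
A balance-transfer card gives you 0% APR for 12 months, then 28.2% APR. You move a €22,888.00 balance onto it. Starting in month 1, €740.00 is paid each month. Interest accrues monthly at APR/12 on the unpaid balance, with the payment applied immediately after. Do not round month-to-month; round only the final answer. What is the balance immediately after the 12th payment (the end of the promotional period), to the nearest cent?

€14,008.00

Promo months 1–12 at r₀ = 0%/12 = 0; months 13+ at r₁ = 28.2%/12 = 0.0235.
After month 12 (no interest yet): B = €22,888.00 − 12·€740.00 = €14,008.00.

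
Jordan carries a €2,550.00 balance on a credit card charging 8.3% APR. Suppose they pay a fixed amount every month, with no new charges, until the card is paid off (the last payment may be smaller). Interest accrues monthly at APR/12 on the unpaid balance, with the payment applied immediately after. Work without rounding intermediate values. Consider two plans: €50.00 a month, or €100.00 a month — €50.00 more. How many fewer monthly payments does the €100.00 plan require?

35 fewer payments

Monthly rate r = 8.3%/12 = 0.691667% = 0.00691667.
At €50.00/mo: n = ⌈−ln(1 − rB₀/P)/ln(1+r)⌉ = 64 payments (last €5.62); total interest = total paid − €2,550.00 = €605.62.
At €100.00/mo: 29 payments (last €15.13); total interest €265.13.
Payments saved = 64 − 29 = 35.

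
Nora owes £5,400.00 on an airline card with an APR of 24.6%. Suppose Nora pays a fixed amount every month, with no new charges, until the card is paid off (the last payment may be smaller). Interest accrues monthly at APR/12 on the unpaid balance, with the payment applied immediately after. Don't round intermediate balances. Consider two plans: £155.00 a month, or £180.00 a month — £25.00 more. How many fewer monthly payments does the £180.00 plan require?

14 fewer payments

Monthly rate r = 24.6%/12 = 2.05% = 0.0205.
At £155.00/mo: n = ⌈−ln(1 − rB₀/P)/ln(1+r)⌉ = 62 payments (last £111.72); total interest = total paid − £5,400.00 = £4,166.72.
At £180.00/mo: 48 payments (last £6.76); total interest £3,066.76.
Payments saved = 62 − 48 = 14.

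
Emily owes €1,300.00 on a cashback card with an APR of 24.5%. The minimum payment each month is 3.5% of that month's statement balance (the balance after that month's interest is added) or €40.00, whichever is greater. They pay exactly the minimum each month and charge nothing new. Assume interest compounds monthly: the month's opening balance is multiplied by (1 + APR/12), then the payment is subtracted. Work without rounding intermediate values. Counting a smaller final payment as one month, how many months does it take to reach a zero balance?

52 months

Monthly rate r = 24.5%/12 = 2.04167% = 0.0204167.
While 3.5% of the post-interest balance exceeds €40.00, each month B ← (B·(1+r))·(1 − 0.035), i.e. B shrinks by the factor (1+r)·0.965 = 0.9847.
This holds for months 1–10. Entering month 11 the balance is €1,114.27; 3.5% of the post-interest balance is now below €40.00, so the flat €40.00 minimum applies from here.
From month 11 a fixed €40.00 at rate r clears €1,114.27 in 42 more payments. Total: 10 + 42 = 52 months.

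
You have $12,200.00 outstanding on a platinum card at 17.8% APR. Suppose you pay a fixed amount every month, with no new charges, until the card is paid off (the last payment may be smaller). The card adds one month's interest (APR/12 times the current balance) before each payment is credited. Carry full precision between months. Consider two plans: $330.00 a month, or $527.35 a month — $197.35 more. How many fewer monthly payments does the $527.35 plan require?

Monthly rate r = 17.8%/12 = 1.48333% = 0.0148333.
At $330.00/mo: n = ⌈−ln(1 − rB₀/P)/ln(1+r)⌉ = 54 payments (last $325.67); total interest = total paid − $12,200.00 = $5,615.67.
At $527.35/mo: 29 payments (last $288.75); total interest $2,854.55.
Payments saved = 54 − 29 = 25.

25 fewer payments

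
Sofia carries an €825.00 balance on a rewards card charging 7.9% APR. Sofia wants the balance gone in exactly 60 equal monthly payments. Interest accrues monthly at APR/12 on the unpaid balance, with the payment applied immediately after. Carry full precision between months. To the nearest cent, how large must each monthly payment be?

€16.69

Monthly rate r = 7.9%/12 = 0.658333% = 0.00658333.
Level-payment amortization: P = B₀·r / (1 − (1+r)^(−n)) = 825.00·0.00658333 / (1 − 1.00658^(−60)).
Denominator 1 − (1+r)^(−60) = 0.325447297.
P = 5.43125 / 0.325447297 ≈ 16.69.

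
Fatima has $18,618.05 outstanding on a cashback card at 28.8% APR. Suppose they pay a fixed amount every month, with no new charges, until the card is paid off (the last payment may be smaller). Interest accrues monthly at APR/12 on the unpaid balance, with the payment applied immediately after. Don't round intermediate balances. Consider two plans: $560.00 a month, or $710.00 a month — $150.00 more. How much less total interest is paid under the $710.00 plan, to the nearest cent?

$8,046.52

Monthly rate r = 28.8%/12 = 2.4% = 0.024.
At $560.00/mo: n = ⌈−ln(1 − rB₀/P)/ln(1+r)⌉ = 68 payments (last $239.32); total interest = total paid − $18,618.05 = $19,141.27.
At $710.00/mo: 42 payments (last $602.80); total interest $11,094.75.
Interest saved = $19,141.27 − $11,094.75 = $8,046.52.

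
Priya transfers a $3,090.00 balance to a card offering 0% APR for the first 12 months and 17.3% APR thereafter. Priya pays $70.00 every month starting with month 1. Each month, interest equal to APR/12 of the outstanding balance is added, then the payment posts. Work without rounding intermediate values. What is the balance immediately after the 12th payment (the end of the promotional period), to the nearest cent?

Promo months 1–12 at r₀ = 0%/12 = 0; months 13+ at r₁ = 17.3%/12 = 0.0144167.
After month 12 (no interest yet): B = $3,090.00 − 12·$70.00 = $2,250.00.

$2,250.00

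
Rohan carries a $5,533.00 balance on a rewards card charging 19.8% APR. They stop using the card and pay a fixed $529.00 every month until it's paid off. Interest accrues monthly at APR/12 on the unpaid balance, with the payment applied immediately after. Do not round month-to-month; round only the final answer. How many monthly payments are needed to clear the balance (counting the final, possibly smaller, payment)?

12 payments

Monthly rate r = 19.8%/12 = 1.65% = 0.0165.
Recurrence: B ← B·(1+r) − $529.00.
Month 1: interest $91.29; balance after payment $5,095.29.
Month 2: interest $84.07; balance after payment $4,650.37.
Closed form: n = −ln(1 − rB₀/P)/ln(1+r) = −ln(0.82742)/ln(1.0165) ≈ 11.576, so the balance reaches zero during payment 12.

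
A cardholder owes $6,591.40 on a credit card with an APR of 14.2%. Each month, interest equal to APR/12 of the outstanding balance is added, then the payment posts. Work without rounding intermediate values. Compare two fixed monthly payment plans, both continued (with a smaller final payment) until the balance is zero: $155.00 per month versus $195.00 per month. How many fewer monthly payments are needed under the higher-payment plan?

Monthly rate r = 14.2%/12 = 1.18333% = 0.0118333.
At $155.00/mo: n = ⌈−ln(1 − rB₀/P)/ln(1+r)⌉ = 60 payments (last $73.07); total interest = total paid − $6,591.40 = $2,626.67.
At $195.00/mo: 44 payments (last $82.57); total interest $1,876.17.
Payments saved = 60 − 44 = 16.

16 fewer payments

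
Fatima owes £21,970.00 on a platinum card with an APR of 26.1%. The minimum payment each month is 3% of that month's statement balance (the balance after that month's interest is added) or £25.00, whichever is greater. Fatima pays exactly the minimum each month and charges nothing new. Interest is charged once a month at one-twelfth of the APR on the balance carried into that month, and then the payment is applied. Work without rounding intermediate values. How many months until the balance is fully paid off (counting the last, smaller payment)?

Monthly rate r = 26.1%/12 = 2.175% = 0.02175.
While 3% of the post-interest balance exceeds £25.00, each month B ← (B·(1+r))·(1 − 0.03), i.e. B shrinks by the factor (1+r)·0.97 = 0.9911.
This holds for months 1–369. Entering month 370 the balance is £810.54; 3% of the post-interest balance is now below £25.00, so the flat £25.00 minimum applies from here.
From month 370 a fixed £25.00 at rate r clears £810.54 in 57 more payments. Total: 369 + 57 = 426 months.

426 months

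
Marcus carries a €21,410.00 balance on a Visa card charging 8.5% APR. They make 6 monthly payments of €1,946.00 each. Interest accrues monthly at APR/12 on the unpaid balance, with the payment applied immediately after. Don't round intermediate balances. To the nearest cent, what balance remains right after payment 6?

Monthly rate r = 8.5%/12 = 0.708333% = 0.00708333.
Each month: B ← B·(1+r) − €1,946.00.
Month 1: interest €151.65; balance after payment €19,615.65.
Month 2: interest €138.94; balance after payment €17,808.60.
Month 3: interest €126.14; balance after payment €15,988.74.
Month 4: interest €113.25; balance after payment €14,156.00.
Month 5: interest €100.27; balance after payment €12,310.27.
Month 6: interest €87.20; balance after payment €10,451.47.

€10,451.47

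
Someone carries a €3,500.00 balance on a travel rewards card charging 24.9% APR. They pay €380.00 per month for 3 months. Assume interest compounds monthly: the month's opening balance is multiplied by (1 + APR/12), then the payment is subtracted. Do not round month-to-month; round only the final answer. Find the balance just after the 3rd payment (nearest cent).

€2,558.61

Monthly rate r = 24.9%/12 = 2.075% = 0.02075.
Each month: B ← B·(1+r) − €380.00.
Month 1: interest €72.62; balance after payment €3,192.62.
Month 2: interest €66.25; balance after payment €2,878.87.
Month 3: interest €59.74; balance after payment €2,558.61.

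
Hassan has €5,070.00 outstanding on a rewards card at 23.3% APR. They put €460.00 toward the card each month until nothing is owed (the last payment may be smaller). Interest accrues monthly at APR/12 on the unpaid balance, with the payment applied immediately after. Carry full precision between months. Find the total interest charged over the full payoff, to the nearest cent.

Monthly rate r = 23.3%/12 = 1.94167% = 0.0194167.
Payoff takes n = ⌈−ln(1 − rB₀/P)/ln(1+r)⌉ = ⌈12.522⌉ = 13 payments; the last is €241.23.
Total paid = 12·€460.00 + €241.23 = €5,761.23.
Total interest = total paid − principal = €5,761.23 − €5,070.00 = €691.23.

€691.23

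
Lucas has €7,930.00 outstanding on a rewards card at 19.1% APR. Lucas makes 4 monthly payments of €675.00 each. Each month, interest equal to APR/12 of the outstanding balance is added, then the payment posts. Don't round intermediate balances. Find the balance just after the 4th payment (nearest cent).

Monthly rate r = 19.1%/12 = 1.59167% = 0.0159167.
Each month: B ← B·(1+r) − €675.00.
Month 1: interest €126.22; balance after payment €7,381.22.
Month 2: interest €117.48; balance after payment €6,823.70.
Month 3: interest €108.61; balance after payment €6,257.31.
Month 4: interest €99.60; balance after payment €5,681.91.

€5,681.91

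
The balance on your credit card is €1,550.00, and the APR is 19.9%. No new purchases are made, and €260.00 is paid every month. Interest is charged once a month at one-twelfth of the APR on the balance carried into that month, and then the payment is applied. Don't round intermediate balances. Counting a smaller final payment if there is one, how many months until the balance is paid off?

Monthly rate r = 19.9%/12 = 1.65833% = 0.0165833.
Recurrence: B ← B·(1+r) − €260.00.
Month 1: interest €25.70; balance after payment €1,315.70.
Month 2: interest €21.82; balance after payment €1,077.52.
Closed form: n = −ln(1 − rB₀/P)/ln(1+r) = −ln(0.90114)/ln(1.01658) ≈ 6.329, so the balance reaches zero during payment 7.

7 payments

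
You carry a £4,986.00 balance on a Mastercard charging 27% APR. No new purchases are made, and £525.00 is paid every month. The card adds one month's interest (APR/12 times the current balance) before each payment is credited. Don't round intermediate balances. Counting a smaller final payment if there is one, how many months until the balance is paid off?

11 payments

Monthly rate r = 27%/12 = 2.25% = 0.0225.
Recurrence: B ← B·(1+r) − £525.00.
Month 1: interest £112.19; balance after payment £4,573.19.
Month 2: interest £102.90; balance after payment £4,151.08.
Closed form: n = −ln(1 − rB₀/P)/ln(1+r) = −ln(0.78631)/ln(1.0225) ≈ 10.804, so the balance reaches zero during payment 11.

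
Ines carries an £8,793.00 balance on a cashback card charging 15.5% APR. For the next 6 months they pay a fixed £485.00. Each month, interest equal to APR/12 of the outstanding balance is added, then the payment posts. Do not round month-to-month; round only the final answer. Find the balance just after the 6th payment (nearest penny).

Monthly rate r = 15.5%/12 = 1.29167% = 0.0129167.
Each month: B ← B·(1+r) − £485.00.
Month 1: interest £113.58; balance after payment £8,421.58.
Month 2: interest £108.78; balance after payment £8,045.35.
Month 3: interest £103.92; balance after payment £7,664.27.
Month 4: interest £99.00; balance after payment £7,278.27.
Month 5: interest £94.01; balance after payment £6,887.28.
Month 6: interest £88.96; balance after payment £6,491.24.

£6,491.24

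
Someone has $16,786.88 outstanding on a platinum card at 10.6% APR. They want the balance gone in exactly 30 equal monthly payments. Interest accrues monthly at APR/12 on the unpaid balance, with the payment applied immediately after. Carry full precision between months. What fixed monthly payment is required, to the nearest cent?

$639.43

Monthly rate r = 10.6%/12 = 0.883333% = 0.00883333.
Level-payment amortization: P = B₀·r / (1 − (1+r)^(−n)) = 16786.88·0.00883333 / (1 − 1.00883^(−30)).
Denominator 1 − (1+r)^(−30) = 0.231900833.
P = 148.284 / 0.231900833 ≈ 639.43.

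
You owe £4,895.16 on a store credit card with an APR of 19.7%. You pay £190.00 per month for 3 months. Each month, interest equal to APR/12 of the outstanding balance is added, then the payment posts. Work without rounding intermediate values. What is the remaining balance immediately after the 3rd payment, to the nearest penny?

£4,560.82

Monthly rate r = 19.7%/12 = 1.64167% = 0.0164167.
Each month: B ← B·(1+r) − £190.00.
Month 1: interest £80.36; balance after payment £4,785.52.
Month 2: interest £78.56; balance after payment £4,674.08.
Month 3: interest £76.73; balance after payment £4,560.82.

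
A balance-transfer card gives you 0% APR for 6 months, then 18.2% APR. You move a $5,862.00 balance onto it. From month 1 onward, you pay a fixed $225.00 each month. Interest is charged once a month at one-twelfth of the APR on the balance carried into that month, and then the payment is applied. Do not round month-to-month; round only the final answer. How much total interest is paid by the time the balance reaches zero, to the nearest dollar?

Promo months 1–6 at r₀ = 0%/12 = 0; months 7+ at r₁ = 18.2%/12 = 0.0151667.
After month 6 (no interest yet): B = $5,862.00 − 6·$225.00 = $4,512.00.
Then at r₁ with $225.00/mo: n₂ = −ln(1 − r₁·B/P)/ln(1+r₁) ≈ 24.09 → 25 more payments.
Total paid = 30·$225.00 + $20.21 = $6,770.21; interest = $6,770.21 − $5,862.00 = $908.21.

$908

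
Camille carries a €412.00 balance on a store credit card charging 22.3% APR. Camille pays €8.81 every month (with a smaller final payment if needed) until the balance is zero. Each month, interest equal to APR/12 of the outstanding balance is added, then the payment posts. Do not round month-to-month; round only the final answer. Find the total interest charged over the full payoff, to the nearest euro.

€561

Monthly rate r = 22.3%/12 = 1.85833% = 0.0185833.
Payoff takes n = ⌈−ln(1 − rB₀/P)/ln(1+r)⌉ = ⌈110.409⌉ = 111 payments; the last is €3.63.
Total paid = 110·€8.81 + €3.63 = €972.73.
Total interest = total paid − principal = €972.73 − €412.00 = €560.73.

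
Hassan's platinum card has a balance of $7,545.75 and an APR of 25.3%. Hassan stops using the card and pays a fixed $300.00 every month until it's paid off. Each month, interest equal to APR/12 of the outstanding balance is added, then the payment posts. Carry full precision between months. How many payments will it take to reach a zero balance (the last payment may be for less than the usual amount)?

37 payments

Monthly rate r = 25.3%/12 = 2.10833% = 0.0210833.
Recurrence: B ← B·(1+r) − $300.00.
Month 1: interest $159.09; balance after payment $7,404.84.
Month 2: interest $156.12; balance after payment $7,260.96.
Closed form: n = −ln(1 − rB₀/P)/ln(1+r) = −ln(0.4697)/ln(1.02108) ≈ 36.218, so the balance reaches zero during payment 37.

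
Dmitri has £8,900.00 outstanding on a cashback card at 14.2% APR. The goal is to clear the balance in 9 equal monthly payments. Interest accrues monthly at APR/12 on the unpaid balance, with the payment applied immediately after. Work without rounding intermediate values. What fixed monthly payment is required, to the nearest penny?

Monthly rate r = 14.2%/12 = 1.18333% = 0.0118333.
Level-payment amortization: P = B₀·r / (1 − (1+r)^(−n)) = 8900.00·0.0118333 / (1 − 1.01183^(−9)).
Denominator 1 − (1+r)^(−9) = 0.100462739.
P = 105.317 / 0.100462739 ≈ 1048.32.

£1,048.32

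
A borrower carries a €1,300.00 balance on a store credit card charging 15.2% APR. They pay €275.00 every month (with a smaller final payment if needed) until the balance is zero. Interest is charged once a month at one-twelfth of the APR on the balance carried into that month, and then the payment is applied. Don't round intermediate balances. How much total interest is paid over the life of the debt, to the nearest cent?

€49.17

Monthly rate r = 15.2%/12 = 1.26667% = 0.0126667.
Payoff takes n = ⌈−ln(1 − rB₀/P)/ln(1+r)⌉ = ⌈4.906⌉ = 5 payments; the last is €249.17.
Total paid = 4·€275.00 + €249.17 = €1,349.17.
Total interest = total paid − principal = €1,349.17 − €1,300.00 = €49.17.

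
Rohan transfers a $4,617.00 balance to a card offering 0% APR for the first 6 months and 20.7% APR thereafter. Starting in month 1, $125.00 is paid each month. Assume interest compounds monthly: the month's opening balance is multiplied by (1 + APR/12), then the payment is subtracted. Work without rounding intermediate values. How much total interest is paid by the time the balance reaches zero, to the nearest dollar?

Promo months 1–6 at r₀ = 0%/12 = 0; months 7+ at r₁ = 20.7%/12 = 0.01725.
After month 6 (no interest yet): B = $4,617.00 − 6·$125.00 = $3,867.00.
Then at r₁ with $125.00/mo: n₂ = −ln(1 − r₁·B/P)/ln(1+r₁) ≈ 44.60 → 45 more payments.
Total paid = 50·$125.00 + $75.41 = $6,325.41; interest = $6,325.41 − $4,617.00 = $1,708.41.

$1,708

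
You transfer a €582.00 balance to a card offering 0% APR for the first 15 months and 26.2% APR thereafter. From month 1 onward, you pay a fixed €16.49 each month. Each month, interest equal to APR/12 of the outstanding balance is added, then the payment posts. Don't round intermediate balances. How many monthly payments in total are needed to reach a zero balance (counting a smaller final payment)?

Promo months 1–15 at r₀ = 0%/12 = 0; months 16+ at r₁ = 26.2%/12 = 0.0218333.
After month 15 (no interest yet): B = €582.00 − 15·€16.49 = €334.65.
Then at r₁ with €16.49/mo: n₂ = −ln(1 − r₁·B/P)/ln(1+r₁) ≈ 27.10 → 28 more payments.

43 months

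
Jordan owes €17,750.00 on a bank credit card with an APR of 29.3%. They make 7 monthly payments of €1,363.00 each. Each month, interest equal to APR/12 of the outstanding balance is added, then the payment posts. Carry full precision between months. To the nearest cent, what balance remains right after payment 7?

€10,746.24

Monthly rate r = 29.3%/12 = 2.44167% = 0.0244167.
Each month: B ← B·(1+r) − €1,363.00.
Month 1: interest €433.40; balance after payment €16,820.40.
Month 2: interest €410.70; balance after payment €15,868.09.
Month 3: interest €387.45; balance after payment €14,892.54.
Month 4: interest €363.63; balance after payment €13,893.17.
Month 5: interest €339.22; balance after payment €12,869.39.
Month 6: interest €314.23; balance after payment €11,820.62.
Month 7: interest €288.62; balance after payment €10,746.24.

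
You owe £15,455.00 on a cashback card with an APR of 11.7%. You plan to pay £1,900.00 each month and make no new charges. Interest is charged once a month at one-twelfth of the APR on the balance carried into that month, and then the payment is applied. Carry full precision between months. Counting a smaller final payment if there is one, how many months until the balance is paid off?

9 months

Monthly rate r = 11.7%/12 = 0.975% = 0.00975.
Recurrence: B ← B·(1+r) − £1,900.00.
Month 1: interest £150.69; balance after payment £13,705.69.
Month 2: interest £133.63; balance after payment £11,939.32.
Closed form: n = −ln(1 − rB₀/P)/ln(1+r) = −ln(0.92069)/ln(1.00975) ≈ 8.516, so the balance reaches zero during payment 9.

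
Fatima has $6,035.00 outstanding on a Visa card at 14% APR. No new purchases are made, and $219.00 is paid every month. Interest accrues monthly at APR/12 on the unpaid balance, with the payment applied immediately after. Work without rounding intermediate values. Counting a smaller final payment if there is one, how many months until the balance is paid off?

Monthly rate r = 14%/12 = 1.16667% = 0.0116667.
Recurrence: B ← B·(1+r) − $219.00.
Month 1: interest $70.41; balance after payment $5,886.41.
Month 2: interest $68.67; balance after payment $5,736.08.
Closed form: n = −ln(1 − rB₀/P)/ln(1+r) = −ln(0.6785)/ln(1.01167) ≈ 33.440, so the balance reaches zero during payment 34.

34 months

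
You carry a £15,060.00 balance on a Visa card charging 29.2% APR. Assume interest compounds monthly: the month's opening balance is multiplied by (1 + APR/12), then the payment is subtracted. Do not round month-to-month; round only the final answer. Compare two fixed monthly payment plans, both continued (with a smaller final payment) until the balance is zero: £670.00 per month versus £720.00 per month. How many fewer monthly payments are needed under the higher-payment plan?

Monthly rate r = 29.2%/12 = 2.43333% = 0.0243333.
At £670.00/mo: n = ⌈−ln(1 − rB₀/P)/ln(1+r)⌉ = 33 payments (last £625.32); total interest = total paid − £15,060.00 = £7,005.32.
At £720.00/mo: 30 payments (last £422.47); total interest £6,242.47.
Payments saved = 33 − 30 = 3.

3 fewer payments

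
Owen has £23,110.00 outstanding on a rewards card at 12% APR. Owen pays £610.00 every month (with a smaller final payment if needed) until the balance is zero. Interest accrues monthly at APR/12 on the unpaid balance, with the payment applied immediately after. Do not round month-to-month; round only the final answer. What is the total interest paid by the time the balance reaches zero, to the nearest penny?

Monthly rate r = 12%/12 = 1% = 0.01.
Payoff takes n = ⌈−ln(1 − rB₀/P)/ln(1+r)⌉ = ⌈47.856⌉ = 48 payments; the last is £522.75.
Total paid = 47·£610.00 + £522.75 = £29,192.75.
Total interest = total paid − principal = £29,192.75 − £23,110.00 = £6,082.75.

£6,082.75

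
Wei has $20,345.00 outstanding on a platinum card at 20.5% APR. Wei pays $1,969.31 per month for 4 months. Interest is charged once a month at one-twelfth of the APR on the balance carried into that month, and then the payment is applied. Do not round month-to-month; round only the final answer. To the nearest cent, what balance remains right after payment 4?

Monthly rate r = 20.5%/12 = 1.70833% = 0.0170833.
Each month: B ← B·(1+r) − $1,969.31.
Month 1: interest $347.56; balance after payment $18,723.25.
Month 2: interest $319.86; balance after payment $17,073.80.
Month 3: interest $291.68; balance after payment $15,396.16.
Month 4: interest $263.02; balance after payment $13,689.87.

$13,689.87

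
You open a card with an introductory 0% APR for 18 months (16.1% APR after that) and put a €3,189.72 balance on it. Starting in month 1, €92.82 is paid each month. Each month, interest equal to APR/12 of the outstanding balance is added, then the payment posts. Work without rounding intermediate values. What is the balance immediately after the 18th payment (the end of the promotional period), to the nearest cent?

€1,518.96

Promo months 1–18 at r₀ = 0%/12 = 0; months 19+ at r₁ = 16.1%/12 = 0.0134167.
After month 18 (no interest yet): B = €3,189.72 − 18·€92.82 = €1,518.96.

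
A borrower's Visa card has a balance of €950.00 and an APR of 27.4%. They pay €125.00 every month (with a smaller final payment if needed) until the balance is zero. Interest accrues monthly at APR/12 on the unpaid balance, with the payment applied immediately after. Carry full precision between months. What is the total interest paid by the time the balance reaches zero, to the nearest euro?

Monthly rate r = 27.4%/12 = 2.28333% = 0.0228333.
Payoff takes n = ⌈−ln(1 − rB₀/P)/ln(1+r)⌉ = ⌈8.442⌉ = 9 payments; the last is €55.62.
Total paid = 8·€125.00 + €55.62 = €1,055.62.
Total interest = total paid − principal = €1,055.62 − €950.00 = €105.62.

€106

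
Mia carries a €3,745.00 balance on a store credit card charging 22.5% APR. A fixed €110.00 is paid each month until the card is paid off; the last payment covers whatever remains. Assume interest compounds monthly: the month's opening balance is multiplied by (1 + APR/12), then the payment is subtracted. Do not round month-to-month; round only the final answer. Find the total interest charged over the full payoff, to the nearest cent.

Monthly rate r = 22.5%/12 = 1.875% = 0.01875.
Payoff takes n = ⌈−ln(1 − rB₀/P)/ln(1+r)⌉ = ⌈54.751⌉ = 55 payments; the last is €82.85.
Total paid = 54·€110.00 + €82.85 = €6,022.85.
Total interest = total paid − principal = €6,022.85 − €3,745.00 = €2,277.85.

€2,277.85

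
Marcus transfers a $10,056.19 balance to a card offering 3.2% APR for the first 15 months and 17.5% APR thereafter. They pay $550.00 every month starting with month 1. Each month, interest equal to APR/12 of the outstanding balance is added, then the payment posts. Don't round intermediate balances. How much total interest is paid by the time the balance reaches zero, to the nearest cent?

Promo months 1–15 at r₀ = 3.2%/12 = 0.00266667; months 16+ at r₁ = 17.5%/12 = 0.0145833.
After month 15: iterate B ← B·(1+r₀) − $550.00 for 15 months → $2,060.24.
Then at r₁ with $550.00/mo: n₂ = −ln(1 − r₁·B/P)/ln(1+r₁) ≈ 3.88 → 4 more payments.
Total paid = 18·$550.00 + $484.48 = $10,384.48; interest = $10,384.48 − $10,056.19 = $328.29.

$328.29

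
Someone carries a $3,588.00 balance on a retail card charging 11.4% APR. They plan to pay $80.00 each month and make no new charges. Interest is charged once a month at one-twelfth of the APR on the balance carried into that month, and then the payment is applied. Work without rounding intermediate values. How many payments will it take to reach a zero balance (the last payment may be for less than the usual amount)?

Monthly rate r = 11.4%/12 = 0.95% = 0.0095.
Recurrence: B ← B·(1+r) − $80.00.
Month 1: interest $34.09; balance after payment $3,542.09.
Month 2: interest $33.65; balance after payment $3,495.74.
Closed form: n = −ln(1 − rB₀/P)/ln(1+r) = −ln(0.57393)/ln(1.0095) ≈ 58.725, so the balance reaches zero during payment 59.

59 payments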